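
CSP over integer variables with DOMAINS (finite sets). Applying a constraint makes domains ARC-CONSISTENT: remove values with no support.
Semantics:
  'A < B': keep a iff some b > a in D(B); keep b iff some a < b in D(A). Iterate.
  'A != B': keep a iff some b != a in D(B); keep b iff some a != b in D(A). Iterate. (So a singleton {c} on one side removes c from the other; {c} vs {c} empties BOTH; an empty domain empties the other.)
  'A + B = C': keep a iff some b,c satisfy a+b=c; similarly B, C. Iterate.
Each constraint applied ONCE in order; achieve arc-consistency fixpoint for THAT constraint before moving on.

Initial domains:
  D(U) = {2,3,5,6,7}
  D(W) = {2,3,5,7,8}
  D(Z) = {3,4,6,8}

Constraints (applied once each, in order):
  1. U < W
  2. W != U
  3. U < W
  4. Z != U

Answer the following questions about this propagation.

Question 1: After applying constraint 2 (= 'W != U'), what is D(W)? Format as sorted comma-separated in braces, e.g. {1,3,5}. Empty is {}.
Answer: {3,5,7,8}

Derivation:
Constraint 1 (U < W) on D(U)={2,3,5,6,7} D(W)={2,3,5,7,8}: W {2,3,5,7,8}->{3,5,7,8}
Constraint 2 (W != U) on D(W)={3,5,7,8} D(U)={2,3,5,6,7}: no change
So after constraint 2: D(W) = {3,5,7,8}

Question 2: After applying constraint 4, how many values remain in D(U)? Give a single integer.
Constraint 1 (U < W) on D(U)={2,3,5,6,7} D(W)={2,3,5,7,8}: W {2,3,5,7,8}->{3,5,7,8}
Constraint 2 (W != U) on D(W)={3,5,7,8} D(U)={2,3,5,6,7}: no change
Constraint 3 (U < W) on D(U)={2,3,5,6,7} D(W)={3,5,7,8}: no change
Constraint 4 (Z != U) on D(Z)={3,4,6,8} D(U)={2,3,5,6,7}: no change
So after constraint 4: D(U)={2,3,5,6,7}, size = 5

Answer: 5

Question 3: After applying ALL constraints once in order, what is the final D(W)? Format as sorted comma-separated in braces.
Constraint 1 (U < W) on D(U)={2,3,5,6,7} D(W)={2,3,5,7,8}: W {2,3,5,7,8}->{3,5,7,8}
Constraint 2 (W != U) on D(W)={3,5,7,8} D(U)={2,3,5,6,7}: no change
Constraint 3 (U < W) on D(U)={2,3,5,6,7} D(W)={3,5,7,8}: no change
Constraint 4 (Z != U) on D(Z)={3,4,6,8} D(U)={2,3,5,6,7}: no change
So after all 4 constraints: D(W) = {3,5,7,8}

Answer: {3,5,7,8}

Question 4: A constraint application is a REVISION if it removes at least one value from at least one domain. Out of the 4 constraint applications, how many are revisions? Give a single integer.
Answer: 1

Derivation:
Constraint 1 (U < W) on D(U)={2,3,5,6,7} D(W)={2,3,5,7,8}: W {2,3,5,7,8}->{3,5,7,8} => REVISION
Constraint 2 (W != U) on D(W)={3,5,7,8} D(U)={2,3,5,6,7}: no change => not a revision
Constraint 3 (U < W) on D(U)={2,3,5,6,7} D(W)={3,5,7,8}: no change => not a revision
Constraint 4 (Z != U) on D(Z)={3,4,6,8} D(U)={2,3,5,6,7}: no change => not a revision
Total revisions = 1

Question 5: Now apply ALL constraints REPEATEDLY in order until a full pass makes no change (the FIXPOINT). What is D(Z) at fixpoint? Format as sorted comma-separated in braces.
pass 0 (initial): D(Z)={3,4,6,8}
pass 1: W {2,3,5,7,8}->{3,5,7,8}
pass 2: no change
Fixpoint after 2 passes: D(Z) = {3,4,6,8}

Answer: {3,4,6,8}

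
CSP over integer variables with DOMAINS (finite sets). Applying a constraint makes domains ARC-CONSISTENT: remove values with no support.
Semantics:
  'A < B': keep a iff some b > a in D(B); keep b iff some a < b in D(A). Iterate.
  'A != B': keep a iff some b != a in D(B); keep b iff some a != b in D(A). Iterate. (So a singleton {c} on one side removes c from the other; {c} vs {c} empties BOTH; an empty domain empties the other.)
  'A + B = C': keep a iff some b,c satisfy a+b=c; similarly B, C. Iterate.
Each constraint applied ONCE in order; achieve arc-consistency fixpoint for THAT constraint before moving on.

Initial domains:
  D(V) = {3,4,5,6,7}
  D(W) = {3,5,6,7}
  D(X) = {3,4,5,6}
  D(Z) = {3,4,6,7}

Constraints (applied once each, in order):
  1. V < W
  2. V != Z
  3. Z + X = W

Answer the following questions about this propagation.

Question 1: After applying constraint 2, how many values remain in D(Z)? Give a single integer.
Constraint 1 (V < W) on D(V)={3,4,5,6,7} D(W)={3,5,6,7}: V {3,4,5,6,7}->{3,4,5,6}; W {3,5,6,7}->{5,6,7}
Constraint 2 (V != Z) on D(V)={3,4,5,6} D(Z)={3,4,6,7}: no change
So after constraint 2: D(Z)={3,4,6,7}, size = 4

Answer: 4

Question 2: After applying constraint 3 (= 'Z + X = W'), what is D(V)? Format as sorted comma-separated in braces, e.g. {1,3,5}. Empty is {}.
Answer: {3,4,5,6}

Derivation:
Constraint 1 (V < W) on D(V)={3,4,5,6,7} D(W)={3,5,6,7}: V {3,4,5,6,7}->{3,4,5,6}; W {3,5,6,7}->{5,6,7}
Constraint 2 (V != Z) on D(V)={3,4,5,6} D(Z)={3,4,6,7}: no change
Constraint 3 (Z + X = W) on D(Z)={3,4,6,7} D(X)={3,4,5,6} D(W)={5,6,7}: Z {3,4,6,7}->{3,4}; X {3,4,5,6}->{3,4}; W {5,6,7}->{6,7}
So after constraint 3: D(V) = {3,4,5,6}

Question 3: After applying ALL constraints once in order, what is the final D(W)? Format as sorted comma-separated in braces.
Constraint 1 (V < W) on D(V)={3,4,5,6,7} D(W)={3,5,6,7}: V {3,4,5,6,7}->{3,4,5,6}; W {3,5,6,7}->{5,6,7}
Constraint 2 (V != Z) on D(V)={3,4,5,6} D(Z)={3,4,6,7}: no change
Constraint 3 (Z + X = W) on D(Z)={3,4,6,7} D(X)={3,4,5,6} D(W)={5,6,7}: Z {3,4,6,7}->{3,4}; X {3,4,5,6}->{3,4}; W {5,6,7}->{6,7}
So after all 3 constraints: D(W) = {6,7}

Answer: {6,7}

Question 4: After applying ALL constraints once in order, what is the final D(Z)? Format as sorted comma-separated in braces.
Constraint 1 (V < W) on D(V)={3,4,5,6,7} D(W)={3,5,6,7}: V {3,4,5,6,7}->{3,4,5,6}; W {3,5,6,7}->{5,6,7}
Constraint 2 (V != Z) on D(V)={3,4,5,6} D(Z)={3,4,6,7}: no change
Constraint 3 (Z + X = W) on D(Z)={3,4,6,7} D(X)={3,4,5,6} D(W)={5,6,7}: Z {3,4,6,7}->{3,4}; X {3,4,5,6}->{3,4}; W {5,6,7}->{6,7}
So after all 3 constraints: D(Z) = {3,4}

Answer: {3,4}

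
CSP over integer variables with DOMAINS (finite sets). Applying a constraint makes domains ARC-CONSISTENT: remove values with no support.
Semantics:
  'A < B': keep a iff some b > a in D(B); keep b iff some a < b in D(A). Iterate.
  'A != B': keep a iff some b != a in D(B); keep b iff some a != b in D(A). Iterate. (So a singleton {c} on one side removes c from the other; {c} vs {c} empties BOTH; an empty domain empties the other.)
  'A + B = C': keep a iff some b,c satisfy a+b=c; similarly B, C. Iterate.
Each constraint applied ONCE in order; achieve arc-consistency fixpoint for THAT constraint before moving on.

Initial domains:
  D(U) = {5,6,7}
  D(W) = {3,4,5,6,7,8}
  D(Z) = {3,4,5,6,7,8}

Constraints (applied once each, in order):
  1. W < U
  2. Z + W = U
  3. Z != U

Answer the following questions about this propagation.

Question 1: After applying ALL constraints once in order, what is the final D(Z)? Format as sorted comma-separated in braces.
Constraint 1 (W < U) on D(W)={3,4,5,6,7,8} D(U)={5,6,7}: W {3,4,5,6,7,8}->{3,4,5,6}
Constraint 2 (Z + W = U) on D(Z)={3,4,5,6,7,8} D(W)={3,4,5,6} D(U)={5,6,7}: Z {3,4,5,6,7,8}->{3,4}; W {3,4,5,6}->{3,4}; U {5,6,7}->{6,7}
Constraint 3 (Z != U) on D(Z)={3,4} D(U)={6,7}: no change
So after all 3 constraints: D(Z) = {3,4}

Answer: {3,4}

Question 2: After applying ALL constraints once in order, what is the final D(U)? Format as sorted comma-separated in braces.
Answer: {6,7}

Derivation:
Constraint 1 (W < U) on D(W)={3,4,5,6,7,8} D(U)={5,6,7}: W {3,4,5,6,7,8}->{3,4,5,6}
Constraint 2 (Z + W = U) on D(Z)={3,4,5,6,7,8} D(W)={3,4,5,6} D(U)={5,6,7}: Z {3,4,5,6,7,8}->{3,4}; W {3,4,5,6}->{3,4}; U {5,6,7}->{6,7}
Constraint 3 (Z != U) on D(Z)={3,4} D(U)={6,7}: no change
So after all 3 constraints: D(U) = {6,7}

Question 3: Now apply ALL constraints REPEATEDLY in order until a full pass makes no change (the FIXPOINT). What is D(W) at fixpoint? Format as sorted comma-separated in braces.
pass 0 (initial): D(W)={3,4,5,6,7,8}
pass 1: U {5,6,7}->{6,7}; W {3,4,5,6,7,8}->{3,4}; Z {3,4,5,6,7,8}->{3,4}
pass 2: no change
Fixpoint after 2 passes: D(W) = {3,4}

Answer: {3,4}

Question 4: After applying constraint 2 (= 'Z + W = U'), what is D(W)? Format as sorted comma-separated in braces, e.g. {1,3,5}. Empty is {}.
Constraint 1 (W < U) on D(W)={3,4,5,6,7,8} D(U)={5,6,7}: W {3,4,5,6,7,8}->{3,4,5,6}
Constraint 2 (Z + W = U) on D(Z)={3,4,5,6,7,8} D(W)={3,4,5,6} D(U)={5,6,7}: Z {3,4,5,6,7,8}->{3,4}; W {3,4,5,6}->{3,4}; U {5,6,7}->{6,7}
So after constraint 2: D(W) = {3,4}

Answer: {3,4}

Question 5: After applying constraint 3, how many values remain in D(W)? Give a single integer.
Answer: 2

Derivation:
Constraint 1 (W < U) on D(W)={3,4,5,6,7,8} D(U)={5,6,7}: W {3,4,5,6,7,8}->{3,4,5,6}
Constraint 2 (Z + W = U) on D(Z)={3,4,5,6,7,8} D(W)={3,4,5,6} D(U)={5,6,7}: Z {3,4,5,6,7,8}->{3,4}; W {3,4,5,6}->{3,4}; U {5,6,7}->{6,7}
Constraint 3 (Z != U) on D(Z)={3,4} D(U)={6,7}: no change
So after constraint 3: D(W)={3,4}, size = 2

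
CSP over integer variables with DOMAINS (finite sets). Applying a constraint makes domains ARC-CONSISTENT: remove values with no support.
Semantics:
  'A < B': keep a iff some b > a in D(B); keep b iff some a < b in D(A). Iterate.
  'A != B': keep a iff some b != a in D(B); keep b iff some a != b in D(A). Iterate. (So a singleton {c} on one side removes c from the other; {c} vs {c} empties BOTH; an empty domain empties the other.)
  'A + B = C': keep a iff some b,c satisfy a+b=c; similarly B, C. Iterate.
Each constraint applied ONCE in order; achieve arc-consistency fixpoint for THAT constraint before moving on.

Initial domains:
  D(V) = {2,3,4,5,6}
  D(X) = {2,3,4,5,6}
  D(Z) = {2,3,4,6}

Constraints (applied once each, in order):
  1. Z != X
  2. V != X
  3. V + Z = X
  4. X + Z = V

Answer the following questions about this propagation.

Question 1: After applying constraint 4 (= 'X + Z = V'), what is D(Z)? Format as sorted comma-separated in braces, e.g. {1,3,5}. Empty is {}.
Constraint 1 (Z != X) on D(Z)={2,3,4,6} D(X)={2,3,4,5,6}: no change
Constraint 2 (V != X) on D(V)={2,3,4,5,6} D(X)={2,3,4,5,6}: no change
Constraint 3 (V + Z = X) on D(V)={2,3,4,5,6} D(Z)={2,3,4,6} D(X)={2,3,4,5,6}: V {2,3,4,5,6}->{2,3,4}; Z {2,3,4,6}->{2,3,4}; X {2,3,4,5,6}->{4,5,6}
Constraint 4 (X + Z = V) on D(X)={4,5,6} D(Z)={2,3,4} D(V)={2,3,4}: X {4,5,6}->{}; Z {2,3,4}->{}; V {2,3,4}->{}
So after constraint 4: D(Z) = {}

Answer: {}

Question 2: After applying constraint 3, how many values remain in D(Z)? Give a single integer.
Answer: 3

Derivation:
Constraint 1 (Z != X) on D(Z)={2,3,4,6} D(X)={2,3,4,5,6}: no change
Constraint 2 (V != X) on D(V)={2,3,4,5,6} D(X)={2,3,4,5,6}: no change
Constraint 3 (V + Z = X) on D(V)={2,3,4,5,6} D(Z)={2,3,4,6} D(X)={2,3,4,5,6}: V {2,3,4,5,6}->{2,3,4}; Z {2,3,4,6}->{2,3,4}; X {2,3,4,5,6}->{4,5,6}
So after constraint 3: D(Z)={2,3,4}, size = 3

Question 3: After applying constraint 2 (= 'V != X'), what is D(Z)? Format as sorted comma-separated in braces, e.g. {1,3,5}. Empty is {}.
Answer: {2,3,4,6}

Derivation:
Constraint 1 (Z != X) on D(Z)={2,3,4,6} D(X)={2,3,4,5,6}: no change
Constraint 2 (V != X) on D(V)={2,3,4,5,6} D(X)={2,3,4,5,6}: no change
So after constraint 2: D(Z) = {2,3,4,6}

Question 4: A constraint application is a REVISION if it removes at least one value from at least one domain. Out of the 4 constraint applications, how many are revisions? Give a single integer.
Constraint 1 (Z != X) on D(Z)={2,3,4,6} D(X)={2,3,4,5,6}: no change => not a revision
Constraint 2 (V != X) on D(V)={2,3,4,5,6} D(X)={2,3,4,5,6}: no change => not a revision
Constraint 3 (V + Z = X) on D(V)={2,3,4,5,6} D(Z)={2,3,4,6} D(X)={2,3,4,5,6}: V {2,3,4,5,6}->{2,3,4}; Z {2,3,4,6}->{2,3,4}; X {2,3,4,5,6}->{4,5,6} => REVISION
Constraint 4 (X + Z = V) on D(X)={4,5,6} D(Z)={2,3,4} D(V)={2,3,4}: X {4,5,6}->{}; Z {2,3,4}->{}; V {2,3,4}->{} => REVISION
Total revisions = 2

Answer: 2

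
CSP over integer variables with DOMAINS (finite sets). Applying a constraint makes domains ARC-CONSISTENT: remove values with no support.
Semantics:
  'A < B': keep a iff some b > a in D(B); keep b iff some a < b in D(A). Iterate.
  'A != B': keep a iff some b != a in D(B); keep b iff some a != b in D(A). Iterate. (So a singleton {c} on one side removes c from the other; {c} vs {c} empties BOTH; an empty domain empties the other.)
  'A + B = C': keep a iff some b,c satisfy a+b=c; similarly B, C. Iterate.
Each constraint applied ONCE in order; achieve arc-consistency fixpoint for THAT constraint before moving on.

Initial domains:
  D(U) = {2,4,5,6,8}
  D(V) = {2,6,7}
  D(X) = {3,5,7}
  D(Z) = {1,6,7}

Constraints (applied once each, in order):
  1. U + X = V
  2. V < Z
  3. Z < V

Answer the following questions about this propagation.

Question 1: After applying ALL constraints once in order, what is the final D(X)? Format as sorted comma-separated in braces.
Answer: {3,5}

Derivation:
Constraint 1 (U + X = V) on D(U)={2,4,5,6,8} D(X)={3,5,7} D(V)={2,6,7}: U {2,4,5,6,8}->{2,4}; X {3,5,7}->{3,5}; V {2,6,7}->{7}
Constraint 2 (V < Z) on D(V)={7} D(Z)={1,6,7}: V {7}->{}; Z {1,6,7}->{}
Constraint 3 (Z < V) on D(Z)={} D(V)={}: no change
So after all 3 constraints: D(X) = {3,5}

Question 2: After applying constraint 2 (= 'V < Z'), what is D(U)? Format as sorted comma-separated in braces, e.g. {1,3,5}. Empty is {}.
Constraint 1 (U + X = V) on D(U)={2,4,5,6,8} D(X)={3,5,7} D(V)={2,6,7}: U {2,4,5,6,8}->{2,4}; X {3,5,7}->{3,5}; V {2,6,7}->{7}
Constraint 2 (V < Z) on D(V)={7} D(Z)={1,6,7}: V {7}->{}; Z {1,6,7}->{}
So after constraint 2: D(U) = {2,4}

Answer: {2,4}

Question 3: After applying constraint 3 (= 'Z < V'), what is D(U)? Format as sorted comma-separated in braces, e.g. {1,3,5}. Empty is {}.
Answer: {2,4}

Derivation:
Constraint 1 (U + X = V) on D(U)={2,4,5,6,8} D(X)={3,5,7} D(V)={2,6,7}: U {2,4,5,6,8}->{2,4}; X {3,5,7}->{3,5}; V {2,6,7}->{7}
Constraint 2 (V < Z) on D(V)={7} D(Z)={1,6,7}: V {7}->{}; Z {1,6,7}->{}
Constraint 3 (Z < V) on D(Z)={} D(V)={}: no change
So after constraint 3: D(U) = {2,4}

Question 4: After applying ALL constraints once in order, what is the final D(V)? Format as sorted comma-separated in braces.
Answer: {}

Derivation:
Constraint 1 (U + X = V) on D(U)={2,4,5,6,8} D(X)={3,5,7} D(V)={2,6,7}: U {2,4,5,6,8}->{2,4}; X {3,5,7}->{3,5}; V {2,6,7}->{7}
Constraint 2 (V < Z) on D(V)={7} D(Z)={1,6,7}: V {7}->{}; Z {1,6,7}->{}
Constraint 3 (Z < V) on D(Z)={} D(V)={}: no change
So after all 3 constraints: D(V) = {}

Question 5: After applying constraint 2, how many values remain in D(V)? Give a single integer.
Constraint 1 (U + X = V) on D(U)={2,4,5,6,8} D(X)={3,5,7} D(V)={2,6,7}: U {2,4,5,6,8}->{2,4}; X {3,5,7}->{3,5}; V {2,6,7}->{7}
Constraint 2 (V < Z) on D(V)={7} D(Z)={1,6,7}: V {7}->{}; Z {1,6,7}->{}
So after constraint 2: D(V)={}, size = 0

Answer: 0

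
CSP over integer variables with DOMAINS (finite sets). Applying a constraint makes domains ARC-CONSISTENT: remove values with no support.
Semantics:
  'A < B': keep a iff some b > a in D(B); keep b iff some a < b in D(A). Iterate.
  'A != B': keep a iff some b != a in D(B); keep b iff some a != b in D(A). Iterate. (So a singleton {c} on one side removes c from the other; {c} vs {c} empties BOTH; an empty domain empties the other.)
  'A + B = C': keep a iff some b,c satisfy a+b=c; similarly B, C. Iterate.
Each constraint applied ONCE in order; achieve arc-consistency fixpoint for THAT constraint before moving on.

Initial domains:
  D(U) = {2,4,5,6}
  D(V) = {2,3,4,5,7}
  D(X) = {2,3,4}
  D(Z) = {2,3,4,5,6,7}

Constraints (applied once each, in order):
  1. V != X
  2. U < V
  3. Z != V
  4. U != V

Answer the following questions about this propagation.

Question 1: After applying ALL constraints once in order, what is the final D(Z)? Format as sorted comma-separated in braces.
Constraint 1 (V != X) on D(V)={2,3,4,5,7} D(X)={2,3,4}: no change
Constraint 2 (U < V) on D(U)={2,4,5,6} D(V)={2,3,4,5,7}: V {2,3,4,5,7}->{3,4,5,7}
Constraint 3 (Z != V) on D(Z)={2,3,4,5,6,7} D(V)={3,4,5,7}: no change
Constraint 4 (U != V) on D(U)={2,4,5,6} D(V)={3,4,5,7}: no change
So after all 4 constraints: D(Z) = {2,3,4,5,6,7}

Answer: {2,3,4,5,6,7}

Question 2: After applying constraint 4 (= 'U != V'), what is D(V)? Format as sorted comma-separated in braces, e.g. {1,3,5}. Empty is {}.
Constraint 1 (V != X) on D(V)={2,3,4,5,7} D(X)={2,3,4}: no change
Constraint 2 (U < V) on D(U)={2,4,5,6} D(V)={2,3,4,5,7}: V {2,3,4,5,7}->{3,4,5,7}
Constraint 3 (Z != V) on D(Z)={2,3,4,5,6,7} D(V)={3,4,5,7}: no change
Constraint 4 (U != V) on D(U)={2,4,5,6} D(V)={3,4,5,7}: no change
So after constraint 4: D(V) = {3,4,5,7}

Answer: {3,4,5,7}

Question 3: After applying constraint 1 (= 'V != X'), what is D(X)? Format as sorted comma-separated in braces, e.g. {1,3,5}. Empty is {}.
Answer: {2,3,4}

Derivation:
Constraint 1 (V != X) on D(V)={2,3,4,5,7} D(X)={2,3,4}: no change
So after constraint 1: D(X) = {2,3,4}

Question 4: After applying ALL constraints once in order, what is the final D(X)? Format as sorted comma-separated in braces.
Answer: {2,3,4}

Derivation:
Constraint 1 (V != X) on D(V)={2,3,4,5,7} D(X)={2,3,4}: no change
Constraint 2 (U < V) on D(U)={2,4,5,6} D(V)={2,3,4,5,7}: V {2,3,4,5,7}->{3,4,5,7}
Constraint 3 (Z != V) on D(Z)={2,3,4,5,6,7} D(V)={3,4,5,7}: no change
Constraint 4 (U != V) on D(U)={2,4,5,6} D(V)={3,4,5,7}: no change
So after all 4 constraints: D(X) = {2,3,4}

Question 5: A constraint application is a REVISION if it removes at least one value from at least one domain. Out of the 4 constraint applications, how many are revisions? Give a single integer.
Answer: 1

Derivation:
Constraint 1 (V != X) on D(V)={2,3,4,5,7} D(X)={2,3,4}: no change => not a revision
Constraint 2 (U < V) on D(U)={2,4,5,6} D(V)={2,3,4,5,7}: V {2,3,4,5,7}->{3,4,5,7} => REVISION
Constraint 3 (Z != V) on D(Z)={2,3,4,5,6,7} D(V)={3,4,5,7}: no change => not a revision
Constraint 4 (U != V) on D(U)={2,4,5,6} D(V)={3,4,5,7}: no change => not a revision
Total revisions = 1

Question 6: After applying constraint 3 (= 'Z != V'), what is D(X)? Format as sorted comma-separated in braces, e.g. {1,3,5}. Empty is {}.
Answer: {2,3,4}

Derivation:
Constraint 1 (V != X) on D(V)={2,3,4,5,7} D(X)={2,3,4}: no change
Constraint 2 (U < V) on D(U)={2,4,5,6} D(V)={2,3,4,5,7}: V {2,3,4,5,7}->{3,4,5,7}
Constraint 3 (Z != V) on D(Z)={2,3,4,5,6,7} D(V)={3,4,5,7}: no change
So after constraint 3: D(X) = {2,3,4}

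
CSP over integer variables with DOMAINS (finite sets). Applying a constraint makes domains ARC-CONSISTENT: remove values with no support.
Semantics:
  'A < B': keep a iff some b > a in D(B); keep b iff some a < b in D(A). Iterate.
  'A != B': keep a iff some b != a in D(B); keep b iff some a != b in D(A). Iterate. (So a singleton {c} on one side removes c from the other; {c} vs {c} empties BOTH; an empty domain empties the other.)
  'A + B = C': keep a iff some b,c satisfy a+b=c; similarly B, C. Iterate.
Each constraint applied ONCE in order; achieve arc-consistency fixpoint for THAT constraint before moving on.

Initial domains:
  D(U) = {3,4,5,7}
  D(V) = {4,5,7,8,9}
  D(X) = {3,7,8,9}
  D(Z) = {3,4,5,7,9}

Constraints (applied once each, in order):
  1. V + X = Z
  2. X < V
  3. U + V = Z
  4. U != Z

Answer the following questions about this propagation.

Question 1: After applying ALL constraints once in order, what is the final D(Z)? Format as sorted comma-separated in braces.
Constraint 1 (V + X = Z) on D(V)={4,5,7,8,9} D(X)={3,7,8,9} D(Z)={3,4,5,7,9}: V {4,5,7,8,9}->{4}; X {3,7,8,9}->{3}; Z {3,4,5,7,9}->{7}
Constraint 2 (X < V) on D(X)={3} D(V)={4}: no change
Constraint 3 (U + V = Z) on D(U)={3,4,5,7} D(V)={4} D(Z)={7}: U {3,4,5,7}->{3}
Constraint 4 (U != Z) on D(U)={3} D(Z)={7}: no change
So after all 4 constraints: D(Z) = {7}

Answer: {7}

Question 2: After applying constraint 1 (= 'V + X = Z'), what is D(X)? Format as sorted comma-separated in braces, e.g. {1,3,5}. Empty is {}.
Answer: {3}

Derivation:
Constraint 1 (V + X = Z) on D(V)={4,5,7,8,9} D(X)={3,7,8,9} D(Z)={3,4,5,7,9}: V {4,5,7,8,9}->{4}; X {3,7,8,9}->{3}; Z {3,4,5,7,9}->{7}
So after constraint 1: D(X) = {3}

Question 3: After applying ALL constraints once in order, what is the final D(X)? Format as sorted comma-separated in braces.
Constraint 1 (V + X = Z) on D(V)={4,5,7,8,9} D(X)={3,7,8,9} D(Z)={3,4,5,7,9}: V {4,5,7,8,9}->{4}; X {3,7,8,9}->{3}; Z {3,4,5,7,9}->{7}
Constraint 2 (X < V) on D(X)={3} D(V)={4}: no change
Constraint 3 (U + V = Z) on D(U)={3,4,5,7} D(V)={4} D(Z)={7}: U {3,4,5,7}->{3}
Constraint 4 (U != Z) on D(U)={3} D(Z)={7}: no change
So after all 4 constraints: D(X) = {3}

Answer: {3}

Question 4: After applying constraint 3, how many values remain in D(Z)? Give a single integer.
Answer: 1

Derivation:
Constraint 1 (V + X = Z) on D(V)={4,5,7,8,9} D(X)={3,7,8,9} D(Z)={3,4,5,7,9}: V {4,5,7,8,9}->{4}; X {3,7,8,9}->{3}; Z {3,4,5,7,9}->{7}
Constraint 2 (X < V) on D(X)={3} D(V)={4}: no change
Constraint 3 (U + V = Z) on D(U)={3,4,5,7} D(V)={4} D(Z)={7}: U {3,4,5,7}->{3}
So after constraint 3: D(Z)={7}, size = 1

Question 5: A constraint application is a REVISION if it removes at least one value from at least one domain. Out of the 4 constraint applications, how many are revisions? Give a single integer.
Constraint 1 (V + X = Z) on D(V)={4,5,7,8,9} D(X)={3,7,8,9} D(Z)={3,4,5,7,9}: V {4,5,7,8,9}->{4}; X {3,7,8,9}->{3}; Z {3,4,5,7,9}->{7} => REVISION
Constraint 2 (X < V) on D(X)={3} D(V)={4}: no change => not a revision
Constraint 3 (U + V = Z) on D(U)={3,4,5,7} D(V)={4} D(Z)={7}: U {3,4,5,7}->{3} => REVISION
Constraint 4 (U != Z) on D(U)={3} D(Z)={7}: no change => not a revision
Total revisions = 2

Answer: 2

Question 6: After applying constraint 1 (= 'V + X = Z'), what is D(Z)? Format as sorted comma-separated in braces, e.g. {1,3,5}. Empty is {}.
Constraint 1 (V + X = Z) on D(V)={4,5,7,8,9} D(X)={3,7,8,9} D(Z)={3,4,5,7,9}: V {4,5,7,8,9}->{4}; X {3,7,8,9}->{3}; Z {3,4,5,7,9}->{7}
So after constraint 1: D(Z) = {7}

Answer: {7}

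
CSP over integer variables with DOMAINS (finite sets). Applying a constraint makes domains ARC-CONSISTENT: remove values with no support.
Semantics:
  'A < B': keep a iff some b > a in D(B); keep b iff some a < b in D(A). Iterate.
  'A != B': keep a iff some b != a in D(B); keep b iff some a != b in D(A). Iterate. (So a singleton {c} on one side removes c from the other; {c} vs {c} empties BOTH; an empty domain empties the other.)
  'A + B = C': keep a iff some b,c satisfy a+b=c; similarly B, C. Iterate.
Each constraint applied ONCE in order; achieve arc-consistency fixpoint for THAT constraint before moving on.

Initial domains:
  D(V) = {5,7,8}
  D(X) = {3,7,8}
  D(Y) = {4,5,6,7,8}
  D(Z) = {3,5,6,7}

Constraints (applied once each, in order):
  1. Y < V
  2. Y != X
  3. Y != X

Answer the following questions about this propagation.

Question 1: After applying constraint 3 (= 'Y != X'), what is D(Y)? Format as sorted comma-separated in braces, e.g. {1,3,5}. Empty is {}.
Constraint 1 (Y < V) on D(Y)={4,5,6,7,8} D(V)={5,7,8}: Y {4,5,6,7,8}->{4,5,6,7}
Constraint 2 (Y != X) on D(Y)={4,5,6,7} D(X)={3,7,8}: no change
Constraint 3 (Y != X) on D(Y)={4,5,6,7} D(X)={3,7,8}: no change
So after constraint 3: D(Y) = {4,5,6,7}

Answer: {4,5,6,7}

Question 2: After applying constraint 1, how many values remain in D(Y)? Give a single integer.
Constraint 1 (Y < V) on D(Y)={4,5,6,7,8} D(V)={5,7,8}: Y {4,5,6,7,8}->{4,5,6,7}
So after constraint 1: D(Y)={4,5,6,7}, size = 4

Answer: 4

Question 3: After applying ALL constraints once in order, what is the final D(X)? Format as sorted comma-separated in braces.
Constraint 1 (Y < V) on D(Y)={4,5,6,7,8} D(V)={5,7,8}: Y {4,5,6,7,8}->{4,5,6,7}
Constraint 2 (Y != X) on D(Y)={4,5,6,7} D(X)={3,7,8}: no change
Constraint 3 (Y != X) on D(Y)={4,5,6,7} D(X)={3,7,8}: no change
So after all 3 constraints: D(X) = {3,7,8}

Answer: {3,7,8}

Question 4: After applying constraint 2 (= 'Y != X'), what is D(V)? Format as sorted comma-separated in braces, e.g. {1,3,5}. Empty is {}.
Answer: {5,7,8}

Derivation:
Constraint 1 (Y < V) on D(Y)={4,5,6,7,8} D(V)={5,7,8}: Y {4,5,6,7,8}->{4,5,6,7}
Constraint 2 (Y != X) on D(Y)={4,5,6,7} D(X)={3,7,8}: no change
So after constraint 2: D(V) = {5,7,8}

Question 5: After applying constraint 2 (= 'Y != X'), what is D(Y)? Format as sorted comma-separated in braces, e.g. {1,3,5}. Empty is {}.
Answer: {4,5,6,7}

Derivation:
Constraint 1 (Y < V) on D(Y)={4,5,6,7,8} D(V)={5,7,8}: Y {4,5,6,7,8}->{4,5,6,7}
Constraint 2 (Y != X) on D(Y)={4,5,6,7} D(X)={3,7,8}: no change
So after constraint 2: D(Y) = {4,5,6,7}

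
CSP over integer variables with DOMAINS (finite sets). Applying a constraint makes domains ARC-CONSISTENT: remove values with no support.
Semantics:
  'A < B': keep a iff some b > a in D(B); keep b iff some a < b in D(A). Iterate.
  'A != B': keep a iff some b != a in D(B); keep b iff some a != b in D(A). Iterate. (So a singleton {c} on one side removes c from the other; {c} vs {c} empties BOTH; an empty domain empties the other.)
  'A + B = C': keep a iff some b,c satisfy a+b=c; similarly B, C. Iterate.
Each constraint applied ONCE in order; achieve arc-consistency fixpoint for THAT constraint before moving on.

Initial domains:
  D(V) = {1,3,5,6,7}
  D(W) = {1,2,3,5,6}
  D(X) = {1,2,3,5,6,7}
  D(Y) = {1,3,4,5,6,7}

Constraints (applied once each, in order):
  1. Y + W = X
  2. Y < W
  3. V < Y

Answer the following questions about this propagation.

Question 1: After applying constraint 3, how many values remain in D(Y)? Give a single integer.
Constraint 1 (Y + W = X) on D(Y)={1,3,4,5,6,7} D(W)={1,2,3,5,6} D(X)={1,2,3,5,6,7}: Y {1,3,4,5,6,7}->{1,3,4,5,6}; X {1,2,3,5,6,7}->{2,3,5,6,7}
Constraint 2 (Y < W) on D(Y)={1,3,4,5,6} D(W)={1,2,3,5,6}: Y {1,3,4,5,6}->{1,3,4,5}; W {1,2,3,5,6}->{2,3,5,6}
Constraint 3 (V < Y) on D(V)={1,3,5,6,7} D(Y)={1,3,4,5}: V {1,3,5,6,7}->{1,3}; Y {1,3,4,5}->{3,4,5}
So after constraint 3: D(Y)={3,4,5}, size = 3

Answer: 3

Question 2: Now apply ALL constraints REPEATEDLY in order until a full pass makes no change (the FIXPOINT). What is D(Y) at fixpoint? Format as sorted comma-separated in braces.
pass 0 (initial): D(Y)={1,3,4,5,6,7}
pass 1: V {1,3,5,6,7}->{1,3}; W {1,2,3,5,6}->{2,3,5,6}; X {1,2,3,5,6,7}->{2,3,5,6,7}; Y {1,3,4,5,6,7}->{3,4,5}
pass 2: V {1,3}->{}; W {2,3,5,6}->{}; X {2,3,5,6,7}->{5,6,7}; Y {3,4,5}->{}
pass 3: X {5,6,7}->{}
pass 4: no change
Fixpoint after 4 passes: D(Y) = {}

Answer: {}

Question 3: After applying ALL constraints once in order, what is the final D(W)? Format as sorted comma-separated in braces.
Constraint 1 (Y + W = X) on D(Y)={1,3,4,5,6,7} D(W)={1,2,3,5,6} D(X)={1,2,3,5,6,7}: Y {1,3,4,5,6,7}->{1,3,4,5,6}; X {1,2,3,5,6,7}->{2,3,5,6,7}
Constraint 2 (Y < W) on D(Y)={1,3,4,5,6} D(W)={1,2,3,5,6}: Y {1,3,4,5,6}->{1,3,4,5}; W {1,2,3,5,6}->{2,3,5,6}
Constraint 3 (V < Y) on D(V)={1,3,5,6,7} D(Y)={1,3,4,5}: V {1,3,5,6,7}->{1,3}; Y {1,3,4,5}->{3,4,5}
So after all 3 constraints: D(W) = {2,3,5,6}

Answer: {2,3,5,6}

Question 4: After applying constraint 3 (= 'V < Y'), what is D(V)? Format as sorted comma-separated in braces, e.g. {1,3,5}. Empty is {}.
Answer: {1,3}

Derivation:
Constraint 1 (Y + W = X) on D(Y)={1,3,4,5,6,7} D(W)={1,2,3,5,6} D(X)={1,2,3,5,6,7}: Y {1,3,4,5,6,7}->{1,3,4,5,6}; X {1,2,3,5,6,7}->{2,3,5,6,7}
Constraint 2 (Y < W) on D(Y)={1,3,4,5,6} D(W)={1,2,3,5,6}: Y {1,3,4,5,6}->{1,3,4,5}; W {1,2,3,5,6}->{2,3,5,6}
Constraint 3 (V < Y) on D(V)={1,3,5,6,7} D(Y)={1,3,4,5}: V {1,3,5,6,7}->{1,3}; Y {1,3,4,5}->{3,4,5}
So after constraint 3: D(V) = {1,3}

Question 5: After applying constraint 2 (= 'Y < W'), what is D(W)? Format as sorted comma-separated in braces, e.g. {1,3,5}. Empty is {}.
Constraint 1 (Y + W = X) on D(Y)={1,3,4,5,6,7} D(W)={1,2,3,5,6} D(X)={1,2,3,5,6,7}: Y {1,3,4,5,6,7}->{1,3,4,5,6}; X {1,2,3,5,6,7}->{2,3,5,6,7}
Constraint 2 (Y < W) on D(Y)={1,3,4,5,6} D(W)={1,2,3,5,6}: Y {1,3,4,5,6}->{1,3,4,5}; W {1,2,3,5,6}->{2,3,5,6}
So after constraint 2: D(W) = {2,3,5,6}

Answer: {2,3,5,6}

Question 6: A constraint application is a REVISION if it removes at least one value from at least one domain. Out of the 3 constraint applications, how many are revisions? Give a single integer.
Answer: 3

Derivation:
Constraint 1 (Y + W = X) on D(Y)={1,3,4,5,6,7} D(W)={1,2,3,5,6} D(X)={1,2,3,5,6,7}: Y {1,3,4,5,6,7}->{1,3,4,5,6}; X {1,2,3,5,6,7}->{2,3,5,6,7} => REVISION
Constraint 2 (Y < W) on D(Y)={1,3,4,5,6} D(W)={1,2,3,5,6}: Y {1,3,4,5,6}->{1,3,4,5}; W {1,2,3,5,6}->{2,3,5,6} => REVISION
Constraint 3 (V < Y) on D(V)={1,3,5,6,7} D(Y)={1,3,4,5}: V {1,3,5,6,7}->{1,3}; Y {1,3,4,5}->{3,4,5} => REVISION
Total revisions = 3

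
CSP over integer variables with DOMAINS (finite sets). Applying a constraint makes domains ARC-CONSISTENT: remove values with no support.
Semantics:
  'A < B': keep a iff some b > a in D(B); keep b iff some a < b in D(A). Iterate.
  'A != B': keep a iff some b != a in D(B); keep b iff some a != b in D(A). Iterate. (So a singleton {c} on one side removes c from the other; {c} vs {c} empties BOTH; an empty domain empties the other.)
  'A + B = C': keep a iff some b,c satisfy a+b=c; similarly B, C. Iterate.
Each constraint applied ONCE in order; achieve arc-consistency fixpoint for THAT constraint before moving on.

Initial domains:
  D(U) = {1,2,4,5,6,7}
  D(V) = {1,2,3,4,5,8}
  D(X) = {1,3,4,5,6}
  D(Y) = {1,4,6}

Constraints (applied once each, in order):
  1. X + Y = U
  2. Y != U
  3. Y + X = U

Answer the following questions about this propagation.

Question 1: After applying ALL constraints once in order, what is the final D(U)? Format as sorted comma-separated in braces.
Answer: {2,4,5,6,7}

Derivation:
Constraint 1 (X + Y = U) on D(X)={1,3,4,5,6} D(Y)={1,4,6} D(U)={1,2,4,5,6,7}: U {1,2,4,5,6,7}->{2,4,5,6,7}
Constraint 2 (Y != U) on D(Y)={1,4,6} D(U)={2,4,5,6,7}: no change
Constraint 3 (Y + X = U) on D(Y)={1,4,6} D(X)={1,3,4,5,6} D(U)={2,4,5,6,7}: no change
So after all 3 constraints: D(U) = {2,4,5,6,7}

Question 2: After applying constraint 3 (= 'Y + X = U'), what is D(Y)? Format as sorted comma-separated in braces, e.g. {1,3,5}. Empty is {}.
Answer: {1,4,6}

Derivation:
Constraint 1 (X + Y = U) on D(X)={1,3,4,5,6} D(Y)={1,4,6} D(U)={1,2,4,5,6,7}: U {1,2,4,5,6,7}->{2,4,5,6,7}
Constraint 2 (Y != U) on D(Y)={1,4,6} D(U)={2,4,5,6,7}: no change
Constraint 3 (Y + X = U) on D(Y)={1,4,6} D(X)={1,3,4,5,6} D(U)={2,4,5,6,7}: no change
So after constraint 3: D(Y) = {1,4,6}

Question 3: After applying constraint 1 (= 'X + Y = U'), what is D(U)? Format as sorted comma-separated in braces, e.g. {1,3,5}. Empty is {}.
Constraint 1 (X + Y = U) on D(X)={1,3,4,5,6} D(Y)={1,4,6} D(U)={1,2,4,5,6,7}: U {1,2,4,5,6,7}->{2,4,5,6,7}
So after constraint 1: D(U) = {2,4,5,6,7}

Answer: {2,4,5,6,7}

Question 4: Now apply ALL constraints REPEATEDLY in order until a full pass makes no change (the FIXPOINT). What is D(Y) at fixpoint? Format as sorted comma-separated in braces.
Answer: {1,4,6}

Derivation:
pass 0 (initial): D(Y)={1,4,6}
pass 1: U {1,2,4,5,6,7}->{2,4,5,6,7}
pass 2: no change
Fixpoint after 2 passes: D(Y) = {1,4,6}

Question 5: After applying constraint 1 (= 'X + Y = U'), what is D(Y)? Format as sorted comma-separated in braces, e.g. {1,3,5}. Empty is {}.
Answer: {1,4,6}

Derivation:
Constraint 1 (X + Y = U) on D(X)={1,3,4,5,6} D(Y)={1,4,6} D(U)={1,2,4,5,6,7}: U {1,2,4,5,6,7}->{2,4,5,6,7}
So after constraint 1: D(Y) = {1,4,6}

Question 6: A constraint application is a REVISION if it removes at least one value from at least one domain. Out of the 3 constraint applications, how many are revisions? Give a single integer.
Constraint 1 (X + Y = U) on D(X)={1,3,4,5,6} D(Y)={1,4,6} D(U)={1,2,4,5,6,7}: U {1,2,4,5,6,7}->{2,4,5,6,7} => REVISION
Constraint 2 (Y != U) on D(Y)={1,4,6} D(U)={2,4,5,6,7}: no change => not a revision
Constraint 3 (Y + X = U) on D(Y)={1,4,6} D(X)={1,3,4,5,6} D(U)={2,4,5,6,7}: no change => not a revision
Total revisions = 1

Answer: 1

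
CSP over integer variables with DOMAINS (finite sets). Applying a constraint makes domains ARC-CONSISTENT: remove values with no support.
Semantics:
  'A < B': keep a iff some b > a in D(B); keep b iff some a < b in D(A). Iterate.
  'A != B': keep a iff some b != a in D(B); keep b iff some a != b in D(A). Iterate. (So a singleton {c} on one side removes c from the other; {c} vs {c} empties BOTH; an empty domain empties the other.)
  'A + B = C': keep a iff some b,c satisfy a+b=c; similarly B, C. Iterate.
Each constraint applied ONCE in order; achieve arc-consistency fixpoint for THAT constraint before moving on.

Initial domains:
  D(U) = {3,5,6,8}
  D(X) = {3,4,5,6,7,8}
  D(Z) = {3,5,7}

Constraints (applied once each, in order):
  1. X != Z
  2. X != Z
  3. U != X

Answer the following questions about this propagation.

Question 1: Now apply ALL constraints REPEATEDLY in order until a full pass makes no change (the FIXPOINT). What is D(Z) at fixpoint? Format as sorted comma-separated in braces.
pass 0 (initial): D(Z)={3,5,7}
pass 1: no change
Fixpoint after 1 passes: D(Z) = {3,5,7}

Answer: {3,5,7}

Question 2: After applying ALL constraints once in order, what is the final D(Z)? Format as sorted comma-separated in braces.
Answer: {3,5,7}

Derivation:
Constraint 1 (X != Z) on D(X)={3,4,5,6,7,8} D(Z)={3,5,7}: no change
Constraint 2 (X != Z) on D(X)={3,4,5,6,7,8} D(Z)={3,5,7}: no change
Constraint 3 (U != X) on D(U)={3,5,6,8} D(X)={3,4,5,6,7,8}: no change
So after all 3 constraints: D(Z) = {3,5,7}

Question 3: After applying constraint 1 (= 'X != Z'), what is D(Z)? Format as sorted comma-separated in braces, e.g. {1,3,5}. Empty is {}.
Constraint 1 (X != Z) on D(X)={3,4,5,6,7,8} D(Z)={3,5,7}: no change
So after constraint 1: D(Z) = {3,5,7}

Answer: {3,5,7}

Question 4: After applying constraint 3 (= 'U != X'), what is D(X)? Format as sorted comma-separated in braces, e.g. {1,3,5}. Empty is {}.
Constraint 1 (X != Z) on D(X)={3,4,5,6,7,8} D(Z)={3,5,7}: no change
Constraint 2 (X != Z) on D(X)={3,4,5,6,7,8} D(Z)={3,5,7}: no change
Constraint 3 (U != X) on D(U)={3,5,6,8} D(X)={3,4,5,6,7,8}: no change
So after constraint 3: D(X) = {3,4,5,6,7,8}

Answer: {3,4,5,6,7,8}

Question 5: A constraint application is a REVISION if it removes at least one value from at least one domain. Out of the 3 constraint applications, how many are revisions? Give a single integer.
Constraint 1 (X != Z) on D(X)={3,4,5,6,7,8} D(Z)={3,5,7}: no change => not a revision
Constraint 2 (X != Z) on D(X)={3,4,5,6,7,8} D(Z)={3,5,7}: no change => not a revision
Constraint 3 (U != X) on D(U)={3,5,6,8} D(X)={3,4,5,6,7,8}: no change => not a revision
Total revisions = 0

Answer: 0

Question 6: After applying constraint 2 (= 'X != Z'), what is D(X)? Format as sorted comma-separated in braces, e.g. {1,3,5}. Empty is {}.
Constraint 1 (X != Z) on D(X)={3,4,5,6,7,8} D(Z)={3,5,7}: no change
Constraint 2 (X != Z) on D(X)={3,4,5,6,7,8} D(Z)={3,5,7}: no change
So after constraint 2: D(X) = {3,4,5,6,7,8}

Answer: {3,4,5,6,7,8}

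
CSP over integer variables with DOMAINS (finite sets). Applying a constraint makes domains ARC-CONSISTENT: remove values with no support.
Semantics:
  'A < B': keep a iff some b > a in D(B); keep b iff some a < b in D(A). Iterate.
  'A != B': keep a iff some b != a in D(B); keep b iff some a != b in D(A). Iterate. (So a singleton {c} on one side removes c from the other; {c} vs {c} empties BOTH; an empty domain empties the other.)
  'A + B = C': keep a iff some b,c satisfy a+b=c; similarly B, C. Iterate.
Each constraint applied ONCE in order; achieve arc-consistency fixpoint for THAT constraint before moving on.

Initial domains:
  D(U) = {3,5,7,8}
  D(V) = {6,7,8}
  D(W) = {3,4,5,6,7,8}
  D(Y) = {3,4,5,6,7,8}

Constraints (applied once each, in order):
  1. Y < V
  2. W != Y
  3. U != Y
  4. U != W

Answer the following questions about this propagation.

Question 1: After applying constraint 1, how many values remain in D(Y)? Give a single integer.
Constraint 1 (Y < V) on D(Y)={3,4,5,6,7,8} D(V)={6,7,8}: Y {3,4,5,6,7,8}->{3,4,5,6,7}
So after constraint 1: D(Y)={3,4,5,6,7}, size = 5

Answer: 5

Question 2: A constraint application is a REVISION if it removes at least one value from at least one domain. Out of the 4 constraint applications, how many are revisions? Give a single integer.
Answer: 1

Derivation:
Constraint 1 (Y < V) on D(Y)={3,4,5,6,7,8} D(V)={6,7,8}: Y {3,4,5,6,7,8}->{3,4,5,6,7} => REVISION
Constraint 2 (W != Y) on D(W)={3,4,5,6,7,8} D(Y)={3,4,5,6,7}: no change => not a revision
Constraint 3 (U != Y) on D(U)={3,5,7,8} D(Y)={3,4,5,6,7}: no change => not a revision
Constraint 4 (U != W) on D(U)={3,5,7,8} D(W)={3,4,5,6,7,8}: no change => not a revision
Total revisions = 1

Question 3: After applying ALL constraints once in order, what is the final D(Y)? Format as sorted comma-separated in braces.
Constraint 1 (Y < V) on D(Y)={3,4,5,6,7,8} D(V)={6,7,8}: Y {3,4,5,6,7,8}->{3,4,5,6,7}
Constraint 2 (W != Y) on D(W)={3,4,5,6,7,8} D(Y)={3,4,5,6,7}: no change
Constraint 3 (U != Y) on D(U)={3,5,7,8} D(Y)={3,4,5,6,7}: no change
Constraint 4 (U != W) on D(U)={3,5,7,8} D(W)={3,4,5,6,7,8}: no change
So after all 4 constraints: D(Y) = {3,4,5,6,7}

Answer: {3,4,5,6,7}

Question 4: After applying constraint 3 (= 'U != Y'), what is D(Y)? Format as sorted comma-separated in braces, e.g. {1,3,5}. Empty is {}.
Constraint 1 (Y < V) on D(Y)={3,4,5,6,7,8} D(V)={6,7,8}: Y {3,4,5,6,7,8}->{3,4,5,6,7}
Constraint 2 (W != Y) on D(W)={3,4,5,6,7,8} D(Y)={3,4,5,6,7}: no change
Constraint 3 (U != Y) on D(U)={3,5,7,8} D(Y)={3,4,5,6,7}: no change
So after constraint 3: D(Y) = {3,4,5,6,7}

Answer: {3,4,5,6,7}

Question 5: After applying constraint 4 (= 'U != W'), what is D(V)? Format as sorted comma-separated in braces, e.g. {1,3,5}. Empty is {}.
Constraint 1 (Y < V) on D(Y)={3,4,5,6,7,8} D(V)={6,7,8}: Y {3,4,5,6,7,8}->{3,4,5,6,7}
Constraint 2 (W != Y) on D(W)={3,4,5,6,7,8} D(Y)={3,4,5,6,7}: no change
Constraint 3 (U != Y) on D(U)={3,5,7,8} D(Y)={3,4,5,6,7}: no change
Constraint 4 (U != W) on D(U)={3,5,7,8} D(W)={3,4,5,6,7,8}: no change
So after constraint 4: D(V) = {6,7,8}

Answer: {6,7,8}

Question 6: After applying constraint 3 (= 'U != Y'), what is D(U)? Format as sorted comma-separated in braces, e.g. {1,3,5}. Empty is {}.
Constraint 1 (Y < V) on D(Y)={3,4,5,6,7,8} D(V)={6,7,8}: Y {3,4,5,6,7,8}->{3,4,5,6,7}
Constraint 2 (W != Y) on D(W)={3,4,5,6,7,8} D(Y)={3,4,5,6,7}: no change
Constraint 3 (U != Y) on D(U)={3,5,7,8} D(Y)={3,4,5,6,7}: no change
So after constraint 3: D(U) = {3,5,7,8}

Answer: {3,5,7,8}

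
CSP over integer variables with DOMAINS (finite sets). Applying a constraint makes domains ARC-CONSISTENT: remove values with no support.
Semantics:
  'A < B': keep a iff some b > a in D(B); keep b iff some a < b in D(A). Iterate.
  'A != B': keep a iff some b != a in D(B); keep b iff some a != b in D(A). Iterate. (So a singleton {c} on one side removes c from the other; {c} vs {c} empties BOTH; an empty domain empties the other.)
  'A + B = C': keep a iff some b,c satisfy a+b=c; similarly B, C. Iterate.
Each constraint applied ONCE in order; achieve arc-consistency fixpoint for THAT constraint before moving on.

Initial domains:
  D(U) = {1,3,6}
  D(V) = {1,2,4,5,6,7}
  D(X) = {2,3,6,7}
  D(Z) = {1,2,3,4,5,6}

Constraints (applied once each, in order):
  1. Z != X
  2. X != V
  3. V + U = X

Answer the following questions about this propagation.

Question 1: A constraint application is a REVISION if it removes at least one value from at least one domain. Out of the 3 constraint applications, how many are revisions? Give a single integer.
Answer: 1

Derivation:
Constraint 1 (Z != X) on D(Z)={1,2,3,4,5,6} D(X)={2,3,6,7}: no change => not a revision
Constraint 2 (X != V) on D(X)={2,3,6,7} D(V)={1,2,4,5,6,7}: no change => not a revision
Constraint 3 (V + U = X) on D(V)={1,2,4,5,6,7} D(U)={1,3,6} D(X)={2,3,6,7}: V {1,2,4,5,6,7}->{1,2,4,5,6} => REVISION
Total revisions = 1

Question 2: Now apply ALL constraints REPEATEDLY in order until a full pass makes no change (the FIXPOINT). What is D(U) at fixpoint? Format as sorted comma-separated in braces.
Answer: {1,3,6}

Derivation:
pass 0 (initial): D(U)={1,3,6}
pass 1: V {1,2,4,5,6,7}->{1,2,4,5,6}
pass 2: no change
Fixpoint after 2 passes: D(U) = {1,3,6}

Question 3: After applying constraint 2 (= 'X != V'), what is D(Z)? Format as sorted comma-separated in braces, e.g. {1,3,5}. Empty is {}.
Constraint 1 (Z != X) on D(Z)={1,2,3,4,5,6} D(X)={2,3,6,7}: no change
Constraint 2 (X != V) on D(X)={2,3,6,7} D(V)={1,2,4,5,6,7}: no change
So after constraint 2: D(Z) = {1,2,3,4,5,6}

Answer: {1,2,3,4,5,6}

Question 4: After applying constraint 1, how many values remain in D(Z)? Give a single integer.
Answer: 6

Derivation:
Constraint 1 (Z != X) on D(Z)={1,2,3,4,5,6} D(X)={2,3,6,7}: no change
So after constraint 1: D(Z)={1,2,3,4,5,6}, size = 6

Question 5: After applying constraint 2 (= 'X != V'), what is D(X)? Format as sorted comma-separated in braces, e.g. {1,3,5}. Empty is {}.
Constraint 1 (Z != X) on D(Z)={1,2,3,4,5,6} D(X)={2,3,6,7}: no change
Constraint 2 (X != V) on D(X)={2,3,6,7} D(V)={1,2,4,5,6,7}: no change
So after constraint 2: D(X) = {2,3,6,7}

Answer: {2,3,6,7}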